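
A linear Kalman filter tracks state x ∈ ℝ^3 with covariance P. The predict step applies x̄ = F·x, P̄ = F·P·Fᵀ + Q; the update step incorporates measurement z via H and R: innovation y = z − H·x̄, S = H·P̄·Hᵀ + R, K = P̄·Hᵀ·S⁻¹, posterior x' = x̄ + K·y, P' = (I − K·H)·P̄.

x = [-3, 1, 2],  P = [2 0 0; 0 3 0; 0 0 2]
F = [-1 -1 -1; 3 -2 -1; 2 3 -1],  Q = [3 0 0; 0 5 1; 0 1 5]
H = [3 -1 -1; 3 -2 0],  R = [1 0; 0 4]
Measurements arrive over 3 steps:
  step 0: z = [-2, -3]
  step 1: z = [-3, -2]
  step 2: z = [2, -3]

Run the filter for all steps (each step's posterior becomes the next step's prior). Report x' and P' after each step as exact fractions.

step 0: x̄ = F·x = [0, -13, -5]
step 0: P̄ = F·P·Fᵀ + Q = [10 2 -11; 2 37 -3; -11 -3 42]
step 0: y = z − H·x̄ = [-20, -29]
step 0: S = H·P̄·Hᵀ + R = [218 173; 173 218]
step 0: K = P̄·Hᵀ·S⁻¹ = [4004/17595 -1079/17595; 1132/3519 -1996/3519; -245/391 146/391]
step 0: x' = x̄ + K·y = [-5421/1955, -1167/391, -1289/391]
step 0: P' = (I − K·H)·P̄ = [47848/17595 14786/3519 1458/391; 14786/3519 26171/3519 1895/391; 1458/391 1895/391 2724/391]
step 1: x̄ = F·x = [17701/1955, 1852/1955, -21902/1955]
step 1: P̄ = F·P·Fᵀ + Q = [803698/17595 291421/17595 -971491/17595; 291421/17595 224887/17595 -401542/17595; -971491/17595 -401542/17595 1692712/17595]
step 1: y = z − H·x̄ = [-79018/1955, -53309/1955]
step 1: S = H·P̄·Hᵀ + R = [1382868/1955 2390552/5865; 2390552/5865 4706158/17595]
step 1: K = P̄·Hᵀ·S⁻¹ = [10201135/50719721 4158254/50719721; 27017577/101439442 -32022053/101439442; -132147339/202878884 55178663/101439442]
step 1: x' = x̄ + K·y = [-5113353/3901517, -9441095/7803034, 1136400/3901517]
step 1: P' = (I − K·H)·P̄ = [92504738/50719721 130440599/50719721 136872480/50719721; 130440599/50719721 455365903/101439442 150130057/50719721; 136872480/50719721 150130057/50719721 1174096871/202878884]
step 2: x̄ = F·x = [17395001/7803034, -7035364/3901517, -51049497/7803034]
step 2: P̄ = F·P·Fᵀ + Q = [6403029369/202878884 2070322075/202878884 -6655478807/202878884; 2070322075/202878884 2017581723/202878884 -2596459217/202878884; -6655478807/202878884 -2596459217/202878884 12333221057/202878884]
step 2: y = z − H·x̄ = [-50849580/3901517, -103735561/7803034]
step 2: S = H·P̄·Hᵀ + R = [94498967943/202878884 57803047079/202878884; 57803047079/202878884 41665241849/202878884]
step 2: K = P̄·Hᵀ·S⁻¹ = [1186826228574/5876709201623 478832955385/5876709201623; 119155934965/452054553971 -141700715074/452054553971; -3781927186748/5876709201623 3163002067959/5876709201623]
step 2: x' = x̄ + K·y = [-8733253414653/5876709201623, -484349035611/452054553971, -31205813616675/5876709201623]
step 2: P' = (I − K·H)·P̄ = [10714965259984/5876709201623 1162675536862/452054553971 15843287572172/5876709201623; 1162675536862/452054553971 2027414735441/452054553971 1341455940180/452054553971; 15843287572172/5876709201623 1341455940180/452054553971 33872862680924/5876709201623]

step 0: x' = [-5421/1955, -1167/391, -1289/391], P' = [47848/17595 14786/3519 1458/391; 14786/3519 26171/3519 1895/391; 1458/391 1895/391 2724/391]
step 1: x' = [-5113353/3901517, -9441095/7803034, 1136400/3901517], P' = [92504738/50719721 130440599/50719721 136872480/50719721; 130440599/50719721 455365903/101439442 150130057/50719721; 136872480/50719721 150130057/50719721 1174096871/202878884]
step 2: x' = [-8733253414653/5876709201623, -484349035611/452054553971, -31205813616675/5876709201623], P' = [10714965259984/5876709201623 1162675536862/452054553971 15843287572172/5876709201623; 1162675536862/452054553971 2027414735441/452054553971 1341455940180/452054553971; 15843287572172/5876709201623 1341455940180/452054553971 33872862680924/5876709201623]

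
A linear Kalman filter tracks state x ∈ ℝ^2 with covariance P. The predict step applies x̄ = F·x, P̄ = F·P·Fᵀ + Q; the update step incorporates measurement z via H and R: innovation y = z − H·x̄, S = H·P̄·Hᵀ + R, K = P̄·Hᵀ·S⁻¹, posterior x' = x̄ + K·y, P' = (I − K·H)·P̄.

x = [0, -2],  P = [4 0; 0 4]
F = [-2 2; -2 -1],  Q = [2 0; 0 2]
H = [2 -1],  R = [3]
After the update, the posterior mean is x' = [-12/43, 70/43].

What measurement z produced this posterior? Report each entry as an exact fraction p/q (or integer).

x̄ = F·x = [-4, 2]
P̄ = F·P·Fᵀ + Q = [34 8; 8 22]
S = H·P̄·Hᵀ + R = [129]
K = P̄·Hᵀ·S⁻¹ = [20/43; -2/43]
x' − x̄ = [160/43, -16/43] = K·y
y = (KᵀK)⁻¹·Kᵀ·(x' − x̄) = [8]
z = y + H·x̄ = [8] + [-10] = [-2]

z = [-2]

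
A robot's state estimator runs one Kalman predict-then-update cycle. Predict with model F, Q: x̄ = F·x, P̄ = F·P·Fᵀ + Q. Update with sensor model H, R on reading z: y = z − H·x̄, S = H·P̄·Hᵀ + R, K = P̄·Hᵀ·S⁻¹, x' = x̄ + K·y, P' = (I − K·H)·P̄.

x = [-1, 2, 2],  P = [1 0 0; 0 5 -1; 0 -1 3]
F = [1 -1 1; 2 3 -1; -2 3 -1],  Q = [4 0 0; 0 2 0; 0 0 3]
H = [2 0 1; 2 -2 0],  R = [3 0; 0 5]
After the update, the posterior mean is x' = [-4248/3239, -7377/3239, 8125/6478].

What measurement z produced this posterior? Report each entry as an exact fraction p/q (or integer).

z = [-2, 2]

x̄ = F·x = [-1, 2, 6]
P̄ = F·P·Fᵀ + Q = [15 -20 -24; -20 60 50; -24 50 61]
S = H·P̄·Hᵀ + R = [28 -8; -8 465]
K = P̄·Hᵀ·S⁻¹ = [1675/6478 502/3239; 1685/6478 -1100/3239; 4861/12956 -1010/3239]
x' − x̄ = [-1009/3239, -13855/3239, -30743/6478] = K·y
y = (KᵀK)⁻¹·Kᵀ·(x' − x̄) = [-6, 8]
z = y + H·x̄ = [-6, 8] + [4, -6] = [-2, 2]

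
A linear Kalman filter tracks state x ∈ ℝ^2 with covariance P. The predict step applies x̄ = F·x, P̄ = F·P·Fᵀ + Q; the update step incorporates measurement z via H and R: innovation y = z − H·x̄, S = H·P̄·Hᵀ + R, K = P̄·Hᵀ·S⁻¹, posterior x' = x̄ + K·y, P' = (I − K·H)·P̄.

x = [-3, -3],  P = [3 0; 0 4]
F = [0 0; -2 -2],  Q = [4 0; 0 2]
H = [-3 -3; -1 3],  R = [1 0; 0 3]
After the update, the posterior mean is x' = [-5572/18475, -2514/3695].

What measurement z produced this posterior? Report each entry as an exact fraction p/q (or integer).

z = [3, -2]

x̄ = F·x = [0, 12]
P̄ = F·P·Fᵀ + Q = [4 0; 0 30]
S = H·P̄·Hᵀ + R = [307 -258; -258 277]
K = P̄·Hᵀ·S⁻¹ = [-4356/18475 -4324/18475; -342/3695 882/3695]
x' − x̄ = [-5572/18475, -46854/3695] = K·y
y = (KᵀK)⁻¹·Kᵀ·(x' − x̄) = [39, -38]
z = y + H·x̄ = [39, -38] + [-36, 36] = [3, -2]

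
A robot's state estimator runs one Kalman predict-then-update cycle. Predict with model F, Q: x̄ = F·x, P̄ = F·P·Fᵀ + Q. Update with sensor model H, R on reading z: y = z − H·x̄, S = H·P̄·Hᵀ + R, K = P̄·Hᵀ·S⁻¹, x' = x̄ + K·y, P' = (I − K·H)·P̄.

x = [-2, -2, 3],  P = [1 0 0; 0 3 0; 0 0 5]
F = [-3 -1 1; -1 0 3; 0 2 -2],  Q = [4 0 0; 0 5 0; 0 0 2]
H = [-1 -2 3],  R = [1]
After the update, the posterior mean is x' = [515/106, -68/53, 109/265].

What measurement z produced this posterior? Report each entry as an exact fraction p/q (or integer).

x̄ = F·x = [11, 11, -10]
P̄ = F·P·Fᵀ + Q = [21 18 -16; 18 51 -30; -16 -30 34]
S = H·P̄·Hᵀ + R = [1060]
K = P̄·Hᵀ·S⁻¹ = [-21/212; -21/106; 89/530]
x' − x̄ = [-651/106, -651/53, 2759/265] = K·y
y = (KᵀK)⁻¹·Kᵀ·(x' − x̄) = [62]
z = y + H·x̄ = [62] + [-63] = [-1]

z = [-1]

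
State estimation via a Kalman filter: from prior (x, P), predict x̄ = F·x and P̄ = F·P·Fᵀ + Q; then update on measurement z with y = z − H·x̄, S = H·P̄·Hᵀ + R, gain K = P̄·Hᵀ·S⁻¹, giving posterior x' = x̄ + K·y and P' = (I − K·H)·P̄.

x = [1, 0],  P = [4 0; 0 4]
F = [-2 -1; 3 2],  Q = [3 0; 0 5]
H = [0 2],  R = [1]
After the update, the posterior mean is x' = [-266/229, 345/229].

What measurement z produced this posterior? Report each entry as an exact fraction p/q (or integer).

z = [3]

x̄ = F·x = [-2, 3]
P̄ = F·P·Fᵀ + Q = [23 -32; -32 57]
S = H·P̄·Hᵀ + R = [229]
K = P̄·Hᵀ·S⁻¹ = [-64/229; 114/229]
x' − x̄ = [192/229, -342/229] = K·y
y = (KᵀK)⁻¹·Kᵀ·(x' − x̄) = [-3]
z = y + H·x̄ = [-3] + [6] = [3]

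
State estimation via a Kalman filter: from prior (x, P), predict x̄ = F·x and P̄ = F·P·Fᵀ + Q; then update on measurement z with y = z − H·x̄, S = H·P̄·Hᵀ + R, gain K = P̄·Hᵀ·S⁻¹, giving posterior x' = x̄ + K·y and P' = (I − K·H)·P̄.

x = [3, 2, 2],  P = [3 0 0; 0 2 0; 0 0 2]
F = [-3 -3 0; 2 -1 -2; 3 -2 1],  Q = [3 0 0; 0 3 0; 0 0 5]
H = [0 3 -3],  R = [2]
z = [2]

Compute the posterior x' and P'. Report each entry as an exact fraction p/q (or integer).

x' = [-4008/281, 483/281, 311/281]
P' = [13407/281 -3561/281 -3567/281; -3561/281 6584/281 6570/281; -3567/281 6570/281 6618/281]

x̄ = F·x = [-15, 0, 7]
P̄ = F·P·Fᵀ + Q = [48 -12 -15; -12 25 18; -15 18 42]
y = z − H·x̄ = [23]
S = H·P̄·Hᵀ + R = [281]
K = P̄·Hᵀ·S⁻¹ = [9/281; 21/281; -72/281]
x' = x̄ + K·y = [-4008/281, 483/281, 311/281]
P' = (I − K·H)·P̄ = [13407/281 -3561/281 -3567/281; -3561/281 6584/281 6570/281; -3567/281 6570/281 6618/281]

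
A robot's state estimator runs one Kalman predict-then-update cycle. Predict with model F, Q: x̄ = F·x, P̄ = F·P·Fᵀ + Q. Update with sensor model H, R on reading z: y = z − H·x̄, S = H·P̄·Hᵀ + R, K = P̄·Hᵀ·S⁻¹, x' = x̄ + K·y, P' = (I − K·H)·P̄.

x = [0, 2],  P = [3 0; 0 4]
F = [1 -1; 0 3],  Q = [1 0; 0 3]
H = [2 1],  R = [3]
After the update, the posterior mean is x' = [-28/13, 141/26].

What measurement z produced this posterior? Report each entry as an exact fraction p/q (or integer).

x̄ = F·x = [-2, 6]
P̄ = F·P·Fᵀ + Q = [8 -12; -12 39]
S = H·P̄·Hᵀ + R = [26]
K = P̄·Hᵀ·S⁻¹ = [2/13; 15/26]
x' − x̄ = [-2/13, -15/26] = K·y
y = (KᵀK)⁻¹·Kᵀ·(x' − x̄) = [-1]
z = y + H·x̄ = [-1] + [2] = [1]

z = [1]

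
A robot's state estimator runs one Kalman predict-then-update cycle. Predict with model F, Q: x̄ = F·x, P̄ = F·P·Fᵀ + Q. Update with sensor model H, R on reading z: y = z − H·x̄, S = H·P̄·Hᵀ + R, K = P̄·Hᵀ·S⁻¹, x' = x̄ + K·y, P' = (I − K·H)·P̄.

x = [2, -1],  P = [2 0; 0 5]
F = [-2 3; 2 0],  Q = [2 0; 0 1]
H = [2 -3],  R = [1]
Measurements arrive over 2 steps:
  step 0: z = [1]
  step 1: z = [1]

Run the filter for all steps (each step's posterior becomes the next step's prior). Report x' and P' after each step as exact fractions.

step 0: x' = [416/199, 431/398], P' = [1967/199 1289/199; 1289/199 1733/398]
step 1: x' = [-161/263, -383/526], P' = [217411/76796 144409/76796; 144409/76796 104429/76796]

step 0: x̄ = F·x = [-7, 4]
step 0: P̄ = F·P·Fᵀ + Q = [55 -8; -8 9]
step 0: y = z − H·x̄ = [27]
step 0: S = H·P̄·Hᵀ + R = [398]
step 0: K = P̄·Hᵀ·S⁻¹ = [67/199; -43/398]
step 0: x' = x̄ + K·y = [416/199, 431/398]
step 0: P' = (I − K·H)·P̄ = [1967/199 1289/199; 1289/199 1733/398]
step 1: x̄ = F·x = [-371/398, 832/199]
step 1: P̄ = F·P·Fᵀ + Q = [1193/398 -134/199; -134/199 8067/199]
step 1: y = z − H·x̄ = [3066/199]
step 1: S = H·P̄·Hᵀ + R = [76796/199]
step 1: K = P̄·Hᵀ·S⁻¹ = [1595/76796; -24469/76796]
step 1: x' = x̄ + K·y = [-161/263, -383/526]
step 1: P' = (I − K·H)·P̄ = [217411/76796 144409/76796; 144409/76796 104429/76796]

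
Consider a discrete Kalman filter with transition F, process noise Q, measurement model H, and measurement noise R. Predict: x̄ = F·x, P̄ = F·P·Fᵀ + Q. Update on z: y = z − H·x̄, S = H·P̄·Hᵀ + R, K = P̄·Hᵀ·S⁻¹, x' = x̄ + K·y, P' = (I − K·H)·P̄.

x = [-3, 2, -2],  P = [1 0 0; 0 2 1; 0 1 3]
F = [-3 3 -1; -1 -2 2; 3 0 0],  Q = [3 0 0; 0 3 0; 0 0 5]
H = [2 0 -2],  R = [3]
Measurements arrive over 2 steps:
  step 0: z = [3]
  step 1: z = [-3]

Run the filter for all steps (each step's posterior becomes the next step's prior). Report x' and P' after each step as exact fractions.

step 0: x' = [535/239, -803/239, 103/239], P' = [1269/239 -1097/239 1161/239; -1097/239 3760/239 -1085/239; 1161/239 -1085/239 1230/239]
step 1: x' = [-394049/571117, -1322749/571117, 478717/571117], P' = [6949326/571117 -7365407/571117 6633705/571117; -7365407/571117 11858782/571117 -7219217/571117; 6633705/571117 -7219217/571117 6745884/571117]

step 0: x̄ = F·x = [17, -5, -9]
step 0: P̄ = F·P·Fᵀ + Q = [27 -7 -9; -7 16 -3; -9 -3 14]
step 0: y = z − H·x̄ = [-49]
step 0: S = H·P̄·Hᵀ + R = [239]
step 0: K = P̄·Hᵀ·S⁻¹ = [72/239; -8/239; -46/239]
step 0: x' = x̄ + K·y = [535/239, -803/239, 103/239]
step 0: P' = (I − K·H)·P̄ = [1269/239 -1097/239 1161/239; -1097/239 3760/239 -1085/239; 1161/239 -1085/239 1230/239]
step 1: x̄ = F·x = [-4117/239, 1277/239, 1605/239]
step 1: P̄ = F·P·Fᵀ + Q = [80430/239 -38989/239 -24777/239; -38989/239 21594/239 9741/239; -24777/239 9741/239 12616/239]
step 1: y = z − H·x̄ = [10727/239]
step 1: S = H·P̄·Hᵀ + R = [571117/239]
step 1: K = P̄·Hᵀ·S⁻¹ = [210414/571117; -97460/571117; -74786/571117]
step 1: x' = x̄ + K·y = [-394049/571117, -1322749/571117, 478717/571117]
step 1: P' = (I − K·H)·P̄ = [6949326/571117 -7365407/571117 6633705/571117; -7365407/571117 11858782/571117 -7219217/571117; 6633705/571117 -7219217/571117 6745884/571117]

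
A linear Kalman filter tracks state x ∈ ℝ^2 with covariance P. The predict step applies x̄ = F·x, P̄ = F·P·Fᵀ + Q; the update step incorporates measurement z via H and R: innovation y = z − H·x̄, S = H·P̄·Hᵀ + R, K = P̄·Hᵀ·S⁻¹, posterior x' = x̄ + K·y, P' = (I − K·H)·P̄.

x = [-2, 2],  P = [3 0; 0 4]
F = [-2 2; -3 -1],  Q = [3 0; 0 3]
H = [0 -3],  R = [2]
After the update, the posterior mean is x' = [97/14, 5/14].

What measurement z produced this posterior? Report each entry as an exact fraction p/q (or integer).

x̄ = F·x = [8, 4]
P̄ = F·P·Fᵀ + Q = [31 10; 10 34]
S = H·P̄·Hᵀ + R = [308]
K = P̄·Hᵀ·S⁻¹ = [-15/154; -51/154]
x' − x̄ = [-15/14, -51/14] = K·y
y = (KᵀK)⁻¹·Kᵀ·(x' − x̄) = [11]
z = y + H·x̄ = [11] + [-12] = [-1]

z = [-1]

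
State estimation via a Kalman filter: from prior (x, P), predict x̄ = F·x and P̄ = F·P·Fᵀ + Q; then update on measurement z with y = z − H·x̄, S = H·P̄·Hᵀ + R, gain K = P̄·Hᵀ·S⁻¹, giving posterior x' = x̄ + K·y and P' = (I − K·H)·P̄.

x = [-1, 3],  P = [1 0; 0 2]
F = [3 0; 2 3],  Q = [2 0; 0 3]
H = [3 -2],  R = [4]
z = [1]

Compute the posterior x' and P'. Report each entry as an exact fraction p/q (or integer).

x' = [111/131, 149/131]
P' = [1000/131 1458/131; 1458/131 2251/131]

x̄ = F·x = [-3, 7]
P̄ = F·P·Fᵀ + Q = [11 6; 6 25]
y = z − H·x̄ = [24]
S = H·P̄·Hᵀ + R = [131]
K = P̄·Hᵀ·S⁻¹ = [21/131; -32/131]
x' = x̄ + K·y = [111/131, 149/131]
P' = (I − K·H)·P̄ = [1000/131 1458/131; 1458/131 2251/131]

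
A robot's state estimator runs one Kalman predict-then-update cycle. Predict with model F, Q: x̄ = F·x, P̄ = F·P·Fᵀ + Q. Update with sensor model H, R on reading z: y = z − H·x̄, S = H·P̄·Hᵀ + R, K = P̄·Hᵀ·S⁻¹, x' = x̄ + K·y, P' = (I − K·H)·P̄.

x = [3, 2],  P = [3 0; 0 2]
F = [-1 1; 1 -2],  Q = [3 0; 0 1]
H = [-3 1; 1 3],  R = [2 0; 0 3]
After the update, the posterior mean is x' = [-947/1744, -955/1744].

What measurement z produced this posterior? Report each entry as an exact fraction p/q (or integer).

z = [1, -2]

x̄ = F·x = [-1, -1]
P̄ = F·P·Fᵀ + Q = [8 -7; -7 12]
S = H·P̄·Hᵀ + R = [128 68; 68 77]
K = P̄·Hᵀ·S⁻¹ = [-501/1744 37/436; 569/5232 367/1308]
x' − x̄ = [797/1744, 789/1744] = K·y
y = (KᵀK)⁻¹·Kᵀ·(x' − x̄) = [-1, 2]
z = y + H·x̄ = [-1, 2] + [2, -4] = [1, -2]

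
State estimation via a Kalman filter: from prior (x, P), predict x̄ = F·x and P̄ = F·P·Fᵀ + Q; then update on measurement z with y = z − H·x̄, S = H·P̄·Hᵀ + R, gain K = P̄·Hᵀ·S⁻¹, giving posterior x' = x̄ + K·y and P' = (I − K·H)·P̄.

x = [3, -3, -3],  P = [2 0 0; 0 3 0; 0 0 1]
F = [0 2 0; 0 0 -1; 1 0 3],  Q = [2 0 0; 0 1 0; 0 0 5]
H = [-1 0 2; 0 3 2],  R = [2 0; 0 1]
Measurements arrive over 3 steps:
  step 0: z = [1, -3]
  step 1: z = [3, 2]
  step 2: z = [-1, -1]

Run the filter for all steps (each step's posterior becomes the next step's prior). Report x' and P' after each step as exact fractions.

step 0: x' = [-7235/822, 493/274, -3371/822], P' = [3451/411 -329/137 1561/411; -329/137 133/137 -188/137; 1561/411 -188/137 892/411]
step 1: x' = [-1594431/907994, 143611/453997, 446673/907994], P' = [869688/453997 -203837/453997 340115/453997; -203837/453997 173317/453997 -206733/453997; 340115/453997 -206733/453997 336468/453997]
step 2: x' = [122516951/163730354, -95754647/327460708, -29668709/327460708], P' = [156315945/81865177 -36323016/81865177 60680383/81865177; -36323016/81865177 61438913/163730354 -72980621/163730354; 60680383/81865177 -72980621/163730354 119015907/163730354]

step 0: x̄ = F·x = [-6, 3, -6]
step 0: P̄ = F·P·Fᵀ + Q = [14 0 0; 0 2 -3; 0 -3 16]
step 0: y = z − H·x̄ = [7, 0]
step 0: S = H·P̄·Hᵀ + R = [80 46; 46 47]
step 0: K = P̄·Hᵀ·S⁻¹ = [-329/822 161/411; -47/274 23/137; 223/822 92/411]
step 0: x' = x̄ + K·y = [-7235/822, 493/274, -3371/822]
step 0: P' = (I − K·H)·P̄ = [3451/411 -329/137 1561/411; -329/137 133/137 -188/137; 1561/411 -188/137 892/411]
step 1: x̄ = F·x = [493/137, 3371/822, -8674/411]
step 1: P̄ = F·P·Fᵀ + Q = [806/137 376/137 -1786/137; 376/137 1303/411 -4237/411; -1786/137 -4237/411 22900/411]
step 1: y = z − H·x̄ = [20060/411, 26227/822]
step 1: S = H·P̄·Hᵀ + R = [116272/411 73510/411; 73510/411 52894/411]
step 1: K = P̄·Hᵀ·S⁻¹ = [-94729/453997 68719/453997; -209629/907994 106485/453997; 332821/907994 52737/453997]
step 1: x' = x̄ + K·y = [-1594431/907994, 143611/453997, 446673/907994]
step 1: P' = (I − K·H)·P̄ = [869688/453997 -203837/453997 340115/453997; -203837/453997 173317/453997 -206733/453997; 340115/453997 -206733/453997 336468/453997]
step 2: x̄ = F·x = [287222/453997, -446673/907994, -127206/453997]
step 2: P̄ = F·P·Fᵀ + Q = [1601262/453997 413466/453997 -1648072/453997; 413466/453997 790465/453997 -1349519/453997; -1648072/453997 -1349519/453997 8208575/453997]
step 2: y = z − H·x̄ = [87637/453997, 940849/907994]
step 2: S = H·P̄·Hᵀ + R = [41935844/453997 26792932/453997; 26792932/453997 24208254/453997]
step 2: K = P̄·Hᵀ·S⁻¹ = [-34955179/163730354 12391718/81865177; -36657605/163730354 38355497/163730354; 29167762/81865177 19089951/163730354]
step 2: x' = x̄ + K·y = [122516951/163730354, -95754647/327460708, -29668709/327460708]
step 2: P' = (I − K·H)·P̄ = [156315945/81865177 -36323016/81865177 60680383/81865177; -36323016/81865177 61438913/163730354 -72980621/163730354; 60680383/81865177 -72980621/163730354 119015907/163730354]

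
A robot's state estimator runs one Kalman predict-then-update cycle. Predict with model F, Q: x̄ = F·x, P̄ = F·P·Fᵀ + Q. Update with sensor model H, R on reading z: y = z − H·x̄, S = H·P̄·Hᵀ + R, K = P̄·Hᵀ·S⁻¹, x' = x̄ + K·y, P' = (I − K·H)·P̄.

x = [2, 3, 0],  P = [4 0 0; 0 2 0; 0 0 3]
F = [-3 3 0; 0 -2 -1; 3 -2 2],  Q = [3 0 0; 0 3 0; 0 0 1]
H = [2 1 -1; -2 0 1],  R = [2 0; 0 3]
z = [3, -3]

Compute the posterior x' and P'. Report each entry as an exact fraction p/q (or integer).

x̄ = F·x = [3, -6, 0]
P̄ = F·P·Fᵀ + Q = [57 -12 -48; -12 14 2; -48 2 57]
y = z − H·x̄ = [3, 3]
S = H·P̄·Hᵀ + R = [441 -451; -451 480]
K = P̄·Hᵀ·S⁻¹ = [-1062/8279 -3792/8279; 5966/8279 6054/8279; -3477/8279 -628/8279]
x' = x̄ + K·y = [10275/8279, -13614/8279, -12315/8279]
P' = (I − K·H)·P̄ = [16899/8279 -13500/8279 22422/8279; -13500/8279 30094/8279 -8838/8279; 22422/8279 -8838/8279 42960/8279]

x' = [10275/8279, -13614/8279, -12315/8279]
P' = [16899/8279 -13500/8279 22422/8279; -13500/8279 30094/8279 -8838/8279; 22422/8279 -8838/8279 42960/8279]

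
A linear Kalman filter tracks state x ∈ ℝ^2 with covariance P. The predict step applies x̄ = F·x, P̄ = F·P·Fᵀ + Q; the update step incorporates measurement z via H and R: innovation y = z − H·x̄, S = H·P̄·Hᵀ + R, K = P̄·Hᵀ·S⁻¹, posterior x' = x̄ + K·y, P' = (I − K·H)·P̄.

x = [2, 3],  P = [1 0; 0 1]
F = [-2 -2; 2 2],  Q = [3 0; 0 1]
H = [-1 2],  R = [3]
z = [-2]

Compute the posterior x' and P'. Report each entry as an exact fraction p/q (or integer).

x̄ = F·x = [-10, 10]
P̄ = F·P·Fᵀ + Q = [11 -8; -8 9]
y = z − H·x̄ = [-32]
S = H·P̄·Hᵀ + R = [82]
K = P̄·Hᵀ·S⁻¹ = [-27/82; 13/41]
x' = x̄ + K·y = [22/41, -6/41]
P' = (I − K·H)·P̄ = [173/82 23/41; 23/41 31/41]

x' = [22/41, -6/41]
P' = [173/82 23/41; 23/41 31/41]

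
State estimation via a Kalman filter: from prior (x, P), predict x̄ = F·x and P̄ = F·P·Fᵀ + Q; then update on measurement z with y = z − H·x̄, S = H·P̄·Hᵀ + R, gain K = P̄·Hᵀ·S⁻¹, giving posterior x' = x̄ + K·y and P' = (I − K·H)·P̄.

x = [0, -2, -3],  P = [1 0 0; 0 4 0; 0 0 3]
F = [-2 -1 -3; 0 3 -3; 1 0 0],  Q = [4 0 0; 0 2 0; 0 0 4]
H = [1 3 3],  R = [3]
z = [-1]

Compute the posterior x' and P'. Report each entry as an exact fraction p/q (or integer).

x̄ = F·x = [11, 3, 0]
P̄ = F·P·Fᵀ + Q = [39 15 -2; 15 65 0; -2 0 5]
y = z − H·x̄ = [-21]
S = H·P̄·Hᵀ + R = [750]
K = P̄·Hᵀ·S⁻¹ = [13/125; 7/25; 13/750]
x' = x̄ + K·y = [1102/125, -72/25, -91/250]
P' = (I − K·H)·P̄ = [3861/125 -171/25 -419/125; -171/25 31/5 -91/25; -419/125 -91/25 3581/750]

x' = [1102/125, -72/25, -91/250]
P' = [3861/125 -171/25 -419/125; -171/25 31/5 -91/25; -419/125 -91/25 3581/750]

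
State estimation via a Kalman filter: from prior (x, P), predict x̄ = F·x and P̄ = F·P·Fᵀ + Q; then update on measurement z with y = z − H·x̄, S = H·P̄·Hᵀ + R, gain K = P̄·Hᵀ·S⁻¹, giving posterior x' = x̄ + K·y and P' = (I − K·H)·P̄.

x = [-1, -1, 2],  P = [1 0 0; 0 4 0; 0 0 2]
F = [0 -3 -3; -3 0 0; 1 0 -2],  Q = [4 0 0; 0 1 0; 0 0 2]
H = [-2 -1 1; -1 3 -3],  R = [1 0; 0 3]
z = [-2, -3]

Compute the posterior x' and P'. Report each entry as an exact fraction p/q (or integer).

x' = [89379/70687, -73029/70687, -38495/70687]
P' = [17238/70687 -390/70687 3912/70687; -390/70687 224544/70687 215171/70687; 3912/70687 215171/70687 224365/70687]

x̄ = F·x = [-3, 3, -5]
P̄ = F·P·Fᵀ + Q = [58 0 12; 0 10 -3; 12 -3 11]
y = z − H·x̄ = [0, -30]
S = H·P̄·Hᵀ + R = [212 95; 95 376]
K = P̄·Hᵀ·S⁻¹ = [-30174/70687 -10048/70687; -8593/70687 9503/70687; 1370/70687 -10498/70687]
x' = x̄ + K·y = [89379/70687, -73029/70687, -38495/70687]
P' = (I − K·H)·P̄ = [17238/70687 -390/70687 3912/70687; -390/70687 224544/70687 215171/70687; 3912/70687 215171/70687 224365/70687]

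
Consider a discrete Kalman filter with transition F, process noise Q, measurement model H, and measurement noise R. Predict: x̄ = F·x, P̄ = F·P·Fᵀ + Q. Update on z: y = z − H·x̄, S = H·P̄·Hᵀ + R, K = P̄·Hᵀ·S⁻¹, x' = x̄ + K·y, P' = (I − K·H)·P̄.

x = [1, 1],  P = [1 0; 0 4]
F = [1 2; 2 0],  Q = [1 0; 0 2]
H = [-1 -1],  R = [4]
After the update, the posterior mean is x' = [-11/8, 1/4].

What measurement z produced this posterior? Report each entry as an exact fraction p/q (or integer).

x̄ = F·x = [3, 2]
P̄ = F·P·Fᵀ + Q = [18 2; 2 6]
S = H·P̄·Hᵀ + R = [32]
K = P̄·Hᵀ·S⁻¹ = [-5/8; -1/4]
x' − x̄ = [-35/8, -7/4] = K·y
y = (KᵀK)⁻¹·Kᵀ·(x' − x̄) = [7]
z = y + H·x̄ = [7] + [-5] = [2]

z = [2]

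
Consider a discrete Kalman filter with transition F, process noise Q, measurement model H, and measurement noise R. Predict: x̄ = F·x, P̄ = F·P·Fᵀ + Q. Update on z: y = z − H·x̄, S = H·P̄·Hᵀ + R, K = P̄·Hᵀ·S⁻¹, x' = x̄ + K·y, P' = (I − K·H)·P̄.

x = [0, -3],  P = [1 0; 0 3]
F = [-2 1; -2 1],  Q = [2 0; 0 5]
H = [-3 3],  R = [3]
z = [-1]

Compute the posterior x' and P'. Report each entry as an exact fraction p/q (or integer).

x̄ = F·x = [-3, -3]
P̄ = F·P·Fᵀ + Q = [9 7; 7 12]
y = z − H·x̄ = [-1]
S = H·P̄·Hᵀ + R = [66]
K = P̄·Hᵀ·S⁻¹ = [-1/11; 5/22]
x' = x̄ + K·y = [-32/11, -71/22]
P' = (I − K·H)·P̄ = [93/11 92/11; 92/11 189/22]

x' = [-32/11, -71/22]
P' = [93/11 92/11; 92/11 189/22]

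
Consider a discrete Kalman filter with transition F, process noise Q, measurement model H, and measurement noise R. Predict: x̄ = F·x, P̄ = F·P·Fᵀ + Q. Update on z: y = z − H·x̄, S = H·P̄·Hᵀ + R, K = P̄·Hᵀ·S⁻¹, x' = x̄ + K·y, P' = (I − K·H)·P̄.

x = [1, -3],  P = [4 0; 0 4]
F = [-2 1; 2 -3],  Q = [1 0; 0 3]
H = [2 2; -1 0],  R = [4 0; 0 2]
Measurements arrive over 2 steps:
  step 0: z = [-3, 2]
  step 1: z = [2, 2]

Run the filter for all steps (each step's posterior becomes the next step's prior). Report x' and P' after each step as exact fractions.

step 0: x̄ = F·x = [-5, 11]
step 0: P̄ = F·P·Fᵀ + Q = [21 -28; -28 55]
step 0: y = z − H·x̄ = [-15, -3]
step 0: S = H·P̄·Hᵀ + R = [84 14; 14 23]
step 0: K = P̄·Hᵀ·S⁻¹ = [-1/62 -28/31; 425/868 57/62]
step 0: x' = x̄ + K·y = [-127/62, 779/868]
step 0: P' = (I − K·H)·P̄ = [56/31 -57/31; -57/31 1223/434]
step 1: x̄ = F·x = [4335/868, -5893/868]
step 1: P̄ = F·P·Fᵀ + Q = [7985/434 -13189/434; -13189/434 25021/434]
step 1: y = z − H·x̄ = [1213/217, 6071/868]
step 1: S = H·P̄·Hᵀ + R = [14124/217 5204/217; 5204/217 8853/434]
step 1: K = P̄·Hᵀ·S⁻¹ = [-5204/81655 -67531/81655; 8321/16331 14547/16331]
step 1: x' = x̄ + K·y = [-93613/81655, 74769/32662]
step 1: P' = (I − K·H)·P̄ = [135062/81655 -29094/16331; -29094/16331 45736/16331]

step 0: x' = [-127/62, 779/868], P' = [56/31 -57/31; -57/31 1223/434]
step 1: x' = [-93613/81655, 74769/32662], P' = [135062/81655 -29094/16331; -29094/16331 45736/16331]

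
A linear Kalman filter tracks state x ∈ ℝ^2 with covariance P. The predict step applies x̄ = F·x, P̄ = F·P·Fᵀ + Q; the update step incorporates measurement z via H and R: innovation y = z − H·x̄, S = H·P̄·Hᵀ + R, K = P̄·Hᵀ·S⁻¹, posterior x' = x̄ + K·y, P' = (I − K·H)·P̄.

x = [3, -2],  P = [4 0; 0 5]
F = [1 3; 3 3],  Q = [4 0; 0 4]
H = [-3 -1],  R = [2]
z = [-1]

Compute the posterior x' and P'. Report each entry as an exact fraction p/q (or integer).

x̄ = F·x = [-3, 3]
P̄ = F·P·Fᵀ + Q = [53 57; 57 85]
y = z − H·x̄ = [-7]
S = H·P̄·Hᵀ + R = [906]
K = P̄·Hᵀ·S⁻¹ = [-36/151; -128/453]
x' = x̄ + K·y = [-201/151, 2255/453]
P' = (I − K·H)·P̄ = [227/151 -609/151; -609/151 5737/453]

x' = [-201/151, 2255/453]
P' = [227/151 -609/151; -609/151 5737/453]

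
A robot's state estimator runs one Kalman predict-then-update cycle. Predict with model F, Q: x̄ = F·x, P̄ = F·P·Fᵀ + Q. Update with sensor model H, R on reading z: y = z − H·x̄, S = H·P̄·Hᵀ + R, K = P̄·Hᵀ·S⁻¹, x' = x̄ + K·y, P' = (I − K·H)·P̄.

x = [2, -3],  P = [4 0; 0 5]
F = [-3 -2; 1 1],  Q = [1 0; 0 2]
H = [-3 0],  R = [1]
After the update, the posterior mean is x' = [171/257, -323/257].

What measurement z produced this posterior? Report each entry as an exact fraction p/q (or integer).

z = [-2]

x̄ = F·x = [0, -1]
P̄ = F·P·Fᵀ + Q = [57 -22; -22 11]
S = H·P̄·Hᵀ + R = [514]
K = P̄·Hᵀ·S⁻¹ = [-171/514; 33/257]
x' − x̄ = [171/257, -66/257] = K·y
y = (KᵀK)⁻¹·Kᵀ·(x' − x̄) = [-2]
z = y + H·x̄ = [-2] + [0] = [-2]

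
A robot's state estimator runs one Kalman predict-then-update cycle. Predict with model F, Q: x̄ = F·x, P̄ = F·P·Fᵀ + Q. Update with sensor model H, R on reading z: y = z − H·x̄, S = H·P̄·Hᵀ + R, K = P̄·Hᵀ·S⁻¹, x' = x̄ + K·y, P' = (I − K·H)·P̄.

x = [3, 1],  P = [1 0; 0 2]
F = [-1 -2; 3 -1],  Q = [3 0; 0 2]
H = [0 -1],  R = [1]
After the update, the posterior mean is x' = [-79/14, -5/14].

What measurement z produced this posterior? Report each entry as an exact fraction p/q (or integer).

z = [1]

x̄ = F·x = [-5, 8]
P̄ = F·P·Fᵀ + Q = [12 1; 1 13]
S = H·P̄·Hᵀ + R = [14]
K = P̄·Hᵀ·S⁻¹ = [-1/14; -13/14]
x' − x̄ = [-9/14, -117/14] = K·y
y = (KᵀK)⁻¹·Kᵀ·(x' − x̄) = [9]
z = y + H·x̄ = [9] + [-8] = [1]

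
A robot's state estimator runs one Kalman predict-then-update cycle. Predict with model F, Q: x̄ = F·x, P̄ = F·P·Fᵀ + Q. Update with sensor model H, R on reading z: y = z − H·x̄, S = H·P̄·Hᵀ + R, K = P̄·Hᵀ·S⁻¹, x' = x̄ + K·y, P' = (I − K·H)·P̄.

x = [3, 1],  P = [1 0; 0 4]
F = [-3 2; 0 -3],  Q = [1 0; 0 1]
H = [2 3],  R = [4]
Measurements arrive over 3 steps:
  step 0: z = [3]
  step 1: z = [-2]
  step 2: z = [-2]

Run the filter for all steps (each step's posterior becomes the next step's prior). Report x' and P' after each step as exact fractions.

step 0: x̄ = F·x = [-7, -3]
step 0: P̄ = F·P·Fᵀ + Q = [26 -24; -24 37]
step 0: y = z − H·x̄ = [26]
step 0: S = H·P̄·Hᵀ + R = [153]
step 0: K = P̄·Hᵀ·S⁻¹ = [-20/153; 7/17]
step 0: x' = x̄ + K·y = [-1591/153, 131/17]
step 0: P' = (I − K·H)·P̄ = [3578/153 -268/17; -268/17 188/17]
step 1: x̄ = F·x = [2377/51, -393/17]
step 1: P̄ = F·P·Fᵀ + Q = [7563/17 -3540/17; -3540/17 1709/17]
step 1: y = z − H·x̄ = [-1319/51]
step 1: S = H·P̄·Hᵀ + R = [3221/17]
step 1: K = P̄·Hᵀ·S⁻¹ = [4506/3221; -1953/3221]
step 1: x' = x̄ + K·y = [100759/9663, -23952/3221]
step 1: P' = (I − K·H)·P̄ = [238611/3221 -153066/3221; -153066/3221 99440/3221]
step 2: x̄ = F·x = [-148663/3221, 71856/3221]
step 2: P̄ = F·P·Fᵀ + Q = [4385272/3221 -1974234/3221; -1974234/3221 898181/3221]
step 2: y = z − H·x̄ = [75316/3221]
step 2: S = H·P̄·Hᵀ + R = [1946793/3221]
step 2: K = P̄·Hᵀ·S⁻¹ = [2847842/1946793; -417975/648931]
step 2: x' = x̄ + K·y = [-23262347/1946793, 4703316/648931]
step 2: P' = (I − K·H)·P̄ = [132571492/1946793 -28194624/648931; -28194624/648931 18239116/648931]

step 0: x' = [-1591/153, 131/17], P' = [3578/153 -268/17; -268/17 188/17]
step 1: x' = [100759/9663, -23952/3221], P' = [238611/3221 -153066/3221; -153066/3221 99440/3221]
step 2: x' = [-23262347/1946793, 4703316/648931], P' = [132571492/1946793 -28194624/648931; -28194624/648931 18239116/648931]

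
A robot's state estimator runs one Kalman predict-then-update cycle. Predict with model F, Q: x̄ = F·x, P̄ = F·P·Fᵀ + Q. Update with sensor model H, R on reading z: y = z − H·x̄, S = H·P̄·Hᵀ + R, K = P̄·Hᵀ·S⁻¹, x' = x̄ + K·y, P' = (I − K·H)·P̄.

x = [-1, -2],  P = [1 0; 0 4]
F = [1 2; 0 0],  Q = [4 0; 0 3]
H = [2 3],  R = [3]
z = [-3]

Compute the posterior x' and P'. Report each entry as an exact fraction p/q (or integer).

x' = [-46/19, 21/38]
P' = [105/19 -63/19; -63/19 87/38]

x̄ = F·x = [-5, 0]
P̄ = F·P·Fᵀ + Q = [21 0; 0 3]
y = z − H·x̄ = [7]
S = H·P̄·Hᵀ + R = [114]
K = P̄·Hᵀ·S⁻¹ = [7/19; 3/38]
x' = x̄ + K·y = [-46/19, 21/38]
P' = (I − K·H)·P̄ = [105/19 -63/19; -63/19 87/38]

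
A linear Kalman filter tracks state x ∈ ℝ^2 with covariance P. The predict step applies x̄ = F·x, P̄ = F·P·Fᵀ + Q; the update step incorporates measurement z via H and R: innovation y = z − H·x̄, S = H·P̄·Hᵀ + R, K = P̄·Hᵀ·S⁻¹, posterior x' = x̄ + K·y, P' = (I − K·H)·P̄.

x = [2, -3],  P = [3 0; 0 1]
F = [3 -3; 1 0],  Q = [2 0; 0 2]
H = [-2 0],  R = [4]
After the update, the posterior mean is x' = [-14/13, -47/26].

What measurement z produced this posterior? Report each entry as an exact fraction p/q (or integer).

z = [3]

x̄ = F·x = [15, 2]
P̄ = F·P·Fᵀ + Q = [38 9; 9 5]
S = H·P̄·Hᵀ + R = [156]
K = P̄·Hᵀ·S⁻¹ = [-19/39; -3/26]
x' − x̄ = [-209/13, -99/26] = K·y
y = (KᵀK)⁻¹·Kᵀ·(x' − x̄) = [33]
z = y + H·x̄ = [33] + [-30] = [3]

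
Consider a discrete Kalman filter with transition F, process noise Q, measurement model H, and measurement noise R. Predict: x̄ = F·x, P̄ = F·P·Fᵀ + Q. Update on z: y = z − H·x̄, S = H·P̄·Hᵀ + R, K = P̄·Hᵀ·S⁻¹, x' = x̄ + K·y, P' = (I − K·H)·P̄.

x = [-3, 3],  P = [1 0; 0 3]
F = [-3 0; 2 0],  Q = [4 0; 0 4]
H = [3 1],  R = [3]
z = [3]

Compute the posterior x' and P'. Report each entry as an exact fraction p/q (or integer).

x̄ = F·x = [9, -6]
P̄ = F·P·Fᵀ + Q = [13 -6; -6 8]
y = z − H·x̄ = [-18]
S = H·P̄·Hᵀ + R = [92]
K = P̄·Hᵀ·S⁻¹ = [33/92; -5/46]
x' = x̄ + K·y = [117/46, -93/23]
P' = (I − K·H)·P̄ = [107/92 -111/46; -111/46 159/23]

x' = [117/46, -93/23]
P' = [107/92 -111/46; -111/46 159/23]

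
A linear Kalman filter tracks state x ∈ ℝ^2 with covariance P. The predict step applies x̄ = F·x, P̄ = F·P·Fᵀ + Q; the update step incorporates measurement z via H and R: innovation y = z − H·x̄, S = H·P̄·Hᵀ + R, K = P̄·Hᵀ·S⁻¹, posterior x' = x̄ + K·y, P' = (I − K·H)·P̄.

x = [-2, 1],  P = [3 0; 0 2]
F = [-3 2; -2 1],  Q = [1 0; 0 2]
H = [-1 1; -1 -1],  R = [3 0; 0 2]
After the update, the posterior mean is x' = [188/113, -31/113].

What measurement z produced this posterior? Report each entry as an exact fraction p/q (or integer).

x̄ = F·x = [8, 5]
P̄ = F·P·Fᵀ + Q = [36 22; 22 16]
S = H·P̄·Hᵀ + R = [11 20; 20 98]
K = P̄·Hᵀ·S⁻¹ = [-106/339 -179/339; 86/339 -149/339]
x' − x̄ = [-716/113, -596/113] = K·y
y = (KᵀK)⁻¹·Kᵀ·(x' − x̄) = [0, 12]
z = y + H·x̄ = [0, 12] + [-3, -13] = [-3, -1]

z = [-3, -1]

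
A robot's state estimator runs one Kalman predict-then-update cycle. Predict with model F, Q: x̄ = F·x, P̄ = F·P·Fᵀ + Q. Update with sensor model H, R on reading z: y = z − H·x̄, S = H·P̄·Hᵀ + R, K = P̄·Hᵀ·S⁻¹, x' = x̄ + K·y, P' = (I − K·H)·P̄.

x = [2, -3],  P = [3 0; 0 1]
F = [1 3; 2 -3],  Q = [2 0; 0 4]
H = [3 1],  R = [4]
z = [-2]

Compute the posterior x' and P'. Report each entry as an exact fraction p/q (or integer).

x' = [-725/137, 1877/137]
P' = [397/137 -1035/137; -1035/137 3169/137]

x̄ = F·x = [-7, 13]
P̄ = F·P·Fᵀ + Q = [14 -3; -3 25]
y = z − H·x̄ = [6]
S = H·P̄·Hᵀ + R = [137]
K = P̄·Hᵀ·S⁻¹ = [39/137; 16/137]
x' = x̄ + K·y = [-725/137, 1877/137]
P' = (I − K·H)·P̄ = [397/137 -1035/137; -1035/137 3169/137]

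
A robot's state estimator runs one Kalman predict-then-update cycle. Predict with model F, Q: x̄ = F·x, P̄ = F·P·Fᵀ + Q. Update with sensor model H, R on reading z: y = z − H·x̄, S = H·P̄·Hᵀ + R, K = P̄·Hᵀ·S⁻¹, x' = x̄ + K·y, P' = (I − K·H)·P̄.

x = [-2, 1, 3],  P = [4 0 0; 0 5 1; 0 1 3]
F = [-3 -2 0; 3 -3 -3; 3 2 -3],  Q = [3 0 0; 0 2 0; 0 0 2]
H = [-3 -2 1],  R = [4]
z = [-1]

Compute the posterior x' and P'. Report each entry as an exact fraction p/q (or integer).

x' = [1957/319, -462/29, -4600/319]
P' = [23755/1276 -1135/29 -29523/1276; -1135/29 2612/29 1799/29; -29523/1276 1799/29 70347/1276]

x̄ = F·x = [4, -18, -13]
P̄ = F·P·Fᵀ + Q = [59 0 -50; 0 128 36; -50 36 73]
y = z − H·x̄ = [-12]
S = H·P̄·Hᵀ + R = [1276]
K = P̄·Hᵀ·S⁻¹ = [-227/1276; -5/29; 151/1276]
x' = x̄ + K·y = [1957/319, -462/29, -4600/319]
P' = (I − K·H)·P̄ = [23755/1276 -1135/29 -29523/1276; -1135/29 2612/29 1799/29; -29523/1276 1799/29 70347/1276]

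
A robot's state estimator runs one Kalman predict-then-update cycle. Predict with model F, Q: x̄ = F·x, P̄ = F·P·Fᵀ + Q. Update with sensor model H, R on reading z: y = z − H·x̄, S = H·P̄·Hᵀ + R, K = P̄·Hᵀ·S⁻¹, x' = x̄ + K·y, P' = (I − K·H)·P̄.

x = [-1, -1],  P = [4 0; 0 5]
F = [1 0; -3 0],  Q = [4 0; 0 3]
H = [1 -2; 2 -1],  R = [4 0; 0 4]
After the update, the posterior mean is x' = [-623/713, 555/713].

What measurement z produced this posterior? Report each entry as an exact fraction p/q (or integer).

z = [-2, -3]

x̄ = F·x = [-1, 3]
P̄ = F·P·Fᵀ + Q = [8 -12; -12 39]
S = H·P̄·Hᵀ + R = [216 154; 154 123]
K = P̄·Hᵀ·S⁻¹ = [-94/713 280/713; -342/713 63/713]
x' − x̄ = [90/713, -1584/713] = K·y
y = (KᵀK)⁻¹·Kᵀ·(x' − x̄) = [5, 2]
z = y + H·x̄ = [5, 2] + [-7, -5] = [-2, -3]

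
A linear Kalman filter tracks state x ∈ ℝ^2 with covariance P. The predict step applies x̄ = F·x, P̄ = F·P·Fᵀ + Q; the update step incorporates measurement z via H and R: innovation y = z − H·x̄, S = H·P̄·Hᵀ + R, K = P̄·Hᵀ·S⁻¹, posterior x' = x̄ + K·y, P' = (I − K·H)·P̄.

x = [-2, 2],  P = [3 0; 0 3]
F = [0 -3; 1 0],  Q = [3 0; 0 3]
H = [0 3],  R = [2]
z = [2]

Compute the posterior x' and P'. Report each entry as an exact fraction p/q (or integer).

x' = [-6, 4/7]
P' = [30 0; 0 3/14]

x̄ = F·x = [-6, -2]
P̄ = F·P·Fᵀ + Q = [30 0; 0 6]
y = z − H·x̄ = [8]
S = H·P̄·Hᵀ + R = [56]
K = P̄·Hᵀ·S⁻¹ = [0; 9/28]
x' = x̄ + K·y = [-6, 4/7]
P' = (I − K·H)·P̄ = [30 0; 0 3/14]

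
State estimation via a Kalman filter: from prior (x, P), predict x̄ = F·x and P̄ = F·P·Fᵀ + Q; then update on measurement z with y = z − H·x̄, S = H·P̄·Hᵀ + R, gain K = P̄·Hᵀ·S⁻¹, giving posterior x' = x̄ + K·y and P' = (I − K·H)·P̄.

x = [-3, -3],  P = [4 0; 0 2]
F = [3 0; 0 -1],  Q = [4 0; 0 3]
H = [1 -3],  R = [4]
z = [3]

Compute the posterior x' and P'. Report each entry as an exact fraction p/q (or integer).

x' = [39/89, -48/89]
P' = [1960/89 600/89; 600/89 220/89]

x̄ = F·x = [-9, 3]
P̄ = F·P·Fᵀ + Q = [40 0; 0 5]
y = z − H·x̄ = [21]
S = H·P̄·Hᵀ + R = [89]
K = P̄·Hᵀ·S⁻¹ = [40/89; -15/89]
x' = x̄ + K·y = [39/89, -48/89]
P' = (I − K·H)·P̄ = [1960/89 600/89; 600/89 220/89]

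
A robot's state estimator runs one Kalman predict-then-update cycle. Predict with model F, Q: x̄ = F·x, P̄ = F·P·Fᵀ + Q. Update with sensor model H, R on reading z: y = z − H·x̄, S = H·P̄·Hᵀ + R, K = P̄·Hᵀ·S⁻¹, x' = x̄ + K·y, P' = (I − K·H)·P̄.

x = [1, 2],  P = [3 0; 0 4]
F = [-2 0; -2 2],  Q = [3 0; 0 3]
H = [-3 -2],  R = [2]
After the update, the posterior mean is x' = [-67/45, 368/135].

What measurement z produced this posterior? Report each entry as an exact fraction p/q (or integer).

x̄ = F·x = [-2, 2]
P̄ = F·P·Fᵀ + Q = [15 12; 12 31]
S = H·P̄·Hᵀ + R = [405]
K = P̄·Hᵀ·S⁻¹ = [-23/135; -98/405]
x' − x̄ = [23/45, 98/135] = K·y
y = (KᵀK)⁻¹·Kᵀ·(x' − x̄) = [-3]
z = y + H·x̄ = [-3] + [2] = [-1]

z = [-1]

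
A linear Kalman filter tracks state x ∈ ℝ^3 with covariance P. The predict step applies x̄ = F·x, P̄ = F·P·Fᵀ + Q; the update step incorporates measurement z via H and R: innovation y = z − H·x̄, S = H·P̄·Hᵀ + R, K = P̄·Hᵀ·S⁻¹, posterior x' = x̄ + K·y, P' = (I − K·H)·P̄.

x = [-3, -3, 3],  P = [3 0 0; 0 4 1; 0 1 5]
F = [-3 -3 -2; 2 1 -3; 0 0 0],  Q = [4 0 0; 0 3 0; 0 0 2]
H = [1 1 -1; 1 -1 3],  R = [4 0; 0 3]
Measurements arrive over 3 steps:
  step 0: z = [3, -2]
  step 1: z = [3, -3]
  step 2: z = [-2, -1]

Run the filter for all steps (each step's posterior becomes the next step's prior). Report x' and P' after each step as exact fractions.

step 0: x' = [58744/27803, -26785/27803, -41066/27803], P' = [94305/27803 -84765/27803 -47116/27803; -84765/27803 227247/27803 92702/27803; -47116/27803 92702/27803 47738/27803]
step 1: x' = [-29987150/58643469, 249722986/58643469, 91784869/175930407], P' = [62048080/19547823 -49885730/19547823 -87114578/58643469; -49885730/19547823 136437076/19547823 166368514/58643469; -87114578/58643469 166368514/58643469 265552036/175930407]
step 2: x' = [-1471275291724/647809908351, 417107535392/647809908351, 1040748747086/1943429725053], P' = [684957067520/215936636117 -550941468100/215936636117 -961915708612/647809908351; -550941468100/215936636117 1500151767458/215936636117 1830716648318/647809908351; -961915708612/647809908351 1830716648318/647809908351 2926114000166/1943429725053]

step 0: x̄ = F·x = [12, -18, 0]
step 0: P̄ = F·P·Fᵀ + Q = [99 7 0; 7 58 0; 0 0 2]
step 0: y = z − H·x̄ = [9, -32]
step 0: S = H·P̄·Hᵀ + R = [177 35; 35 164]
step 0: K = P̄·Hᵀ·S⁻¹ = [14164/27803 12574/27803; 12445/27803 -11302/27803; -538/27803 1132/27803]
step 0: x' = x̄ + K·y = [58744/27803, -26785/27803, -41066/27803]
step 0: P' = (I − K·H)·P̄ = [94305/27803 -84765/27803 -47116/27803; -84765/27803 227247/27803 92702/27803; -47116/27803 92702/27803 47738/27803]
step 1: x̄ = F·x = [-13745/27803, 213901/27803, 0]
step 1: P̄ = F·P·Fᵀ + Q = [2217394/27803 215076/27803 0; 215076/27803 787638/27803 0; 0 0 2]
step 1: y = z − H·x̄ = [-116747/27803, 144237/27803]
step 1: S = H·P̄·Hᵀ + R = [3602002/27803 1262938/27803; 1262938/27803 3158743/27803]
step 1: K = P̄·Hᵀ·S⁻¹ = [30900407/58643469 24819232/58643469; 23321381/58643469 -19954292/58643469; -6947557/175930407 12068944/175930407]
step 1: x' = x̄ + K·y = [-29987150/58643469, 249722986/58643469, 91784869/175930407]
step 1: P' = (I − K·H)·P̄ = [62048080/19547823 -49885730/19547823 -87114578/58643469; -49885730/19547823 136437076/19547823 166368514/58643469; -87114578/58643469 166368514/58643469 265552036/175930407]
step 2: x̄ = F·x = [-2161192262/175930407, 97963817/58643469, 0]
step 2: P̄ = F·P·Fᵀ + Q = [12614880844/175930407 262226366/58643469 0; 262226366/58643469 525003265/19547823 0; 0 0 2]
step 2: y = z − H·x̄ = [1515439997/175930407, 2279153306/175930407]
step 2: S = H·P̄·Hᵀ + R = [19968850867/175930407 6834269017/175930407; 6834269017/175930407 19461090580/175930407]
step 2: K = P̄·Hᵀ·S⁻¹ = [340990626718/647809908351 273982827008/647809908351; 254228562439/647809908351 -220376587240/647809908351; -79927795262/1943429725053 133481643236/1943429725053]
step 2: x' = x̄ + K·y = [-1471275291724/647809908351, 417107535392/647809908351, 1040748747086/1943429725053]
step 2: P' = (I − K·H)·P̄ = [684957067520/215936636117 -550941468100/215936636117 -961915708612/647809908351; -550941468100/215936636117 1500151767458/215936636117 1830716648318/647809908351; -961915708612/647809908351 1830716648318/647809908351 2926114000166/1943429725053]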